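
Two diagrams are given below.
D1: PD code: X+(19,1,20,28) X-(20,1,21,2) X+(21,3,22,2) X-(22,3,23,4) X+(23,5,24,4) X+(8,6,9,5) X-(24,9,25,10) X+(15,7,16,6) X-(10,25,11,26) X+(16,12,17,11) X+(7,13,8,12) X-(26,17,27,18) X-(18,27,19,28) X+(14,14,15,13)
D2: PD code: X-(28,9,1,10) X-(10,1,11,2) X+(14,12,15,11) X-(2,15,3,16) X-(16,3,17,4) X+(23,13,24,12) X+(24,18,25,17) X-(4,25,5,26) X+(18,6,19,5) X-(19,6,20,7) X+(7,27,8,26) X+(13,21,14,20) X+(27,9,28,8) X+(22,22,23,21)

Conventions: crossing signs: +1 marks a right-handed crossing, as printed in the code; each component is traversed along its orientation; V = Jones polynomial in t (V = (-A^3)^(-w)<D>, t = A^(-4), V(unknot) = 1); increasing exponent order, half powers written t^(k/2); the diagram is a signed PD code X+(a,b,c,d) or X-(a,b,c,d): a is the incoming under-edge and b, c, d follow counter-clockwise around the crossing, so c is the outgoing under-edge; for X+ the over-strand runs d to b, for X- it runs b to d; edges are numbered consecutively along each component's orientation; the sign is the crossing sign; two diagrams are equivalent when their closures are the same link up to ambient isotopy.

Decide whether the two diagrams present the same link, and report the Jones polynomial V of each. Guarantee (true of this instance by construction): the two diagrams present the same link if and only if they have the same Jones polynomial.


equivalent: yes
D1 (bracket -A^-6 + 2A^-2 - 2A^2 + 3A^6 - 2A^10 + 2A^14 - A^18; 14 crossings at w = +2): V = -t^-3 + 2t^-2 - 2t^-1 + 3 - 2t + 2t^2 - t^3
D2 (bracket -A^-6 + 2A^-2 - 2A^2 + 3A^6 - 2A^10 + 2A^14 - A^18; 14 crossings at w = +2): V = -t^-3 + 2t^-2 - 2t^-1 + 3 - 2t + 2t^2 - t^3
key observation: all 2 diagrams share one V(t), hence one class


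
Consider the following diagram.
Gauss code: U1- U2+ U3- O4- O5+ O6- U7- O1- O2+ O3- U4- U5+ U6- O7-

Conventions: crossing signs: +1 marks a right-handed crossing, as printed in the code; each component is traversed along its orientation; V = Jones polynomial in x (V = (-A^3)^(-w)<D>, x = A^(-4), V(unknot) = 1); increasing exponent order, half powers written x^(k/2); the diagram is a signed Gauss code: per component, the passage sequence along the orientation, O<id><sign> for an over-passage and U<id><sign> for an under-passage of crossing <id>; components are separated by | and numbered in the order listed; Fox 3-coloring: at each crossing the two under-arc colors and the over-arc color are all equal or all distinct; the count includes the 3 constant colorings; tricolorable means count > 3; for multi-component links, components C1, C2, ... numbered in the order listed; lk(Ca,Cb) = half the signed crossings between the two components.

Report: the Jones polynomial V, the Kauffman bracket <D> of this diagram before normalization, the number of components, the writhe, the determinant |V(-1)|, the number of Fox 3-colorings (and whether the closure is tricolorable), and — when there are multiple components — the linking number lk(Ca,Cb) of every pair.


V(x) = -x^-4 + x^-3 + x^-1
bracket: -A^-5 - A^3 + A^7, w = -3
1 component, writhe -3, over 7 crossings
det 3, colorings 9 of 3^7 — tricolorable
observation: V spans 3 powers of x: at least 3 crossings in any diagram


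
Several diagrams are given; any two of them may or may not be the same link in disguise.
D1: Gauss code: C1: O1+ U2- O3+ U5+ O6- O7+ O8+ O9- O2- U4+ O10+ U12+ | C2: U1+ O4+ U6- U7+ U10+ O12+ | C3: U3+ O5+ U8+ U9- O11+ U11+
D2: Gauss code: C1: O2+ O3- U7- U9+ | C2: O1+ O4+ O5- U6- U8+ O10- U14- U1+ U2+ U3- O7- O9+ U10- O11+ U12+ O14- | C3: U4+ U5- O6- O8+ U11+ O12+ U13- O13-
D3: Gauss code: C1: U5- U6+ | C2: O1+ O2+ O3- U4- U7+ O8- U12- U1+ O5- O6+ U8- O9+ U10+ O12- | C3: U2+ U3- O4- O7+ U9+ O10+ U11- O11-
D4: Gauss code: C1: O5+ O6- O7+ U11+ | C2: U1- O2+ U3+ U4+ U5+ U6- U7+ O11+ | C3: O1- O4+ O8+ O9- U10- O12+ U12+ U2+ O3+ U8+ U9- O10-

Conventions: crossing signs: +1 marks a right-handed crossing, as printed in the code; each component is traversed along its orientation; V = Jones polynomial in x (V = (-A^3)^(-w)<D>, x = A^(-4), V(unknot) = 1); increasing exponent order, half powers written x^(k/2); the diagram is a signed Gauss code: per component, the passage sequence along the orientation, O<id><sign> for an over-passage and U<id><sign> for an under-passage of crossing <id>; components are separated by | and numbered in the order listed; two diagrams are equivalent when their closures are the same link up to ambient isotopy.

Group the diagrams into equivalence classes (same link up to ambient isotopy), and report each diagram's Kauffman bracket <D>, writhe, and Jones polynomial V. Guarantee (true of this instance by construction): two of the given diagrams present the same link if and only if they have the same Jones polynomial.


grouping into links: {D1} | {D2, D3} | {D4}
V(D1) = x^2 + 2x^4 - x^5 + 2x^6 - x^7 + x^8  (w +6, c 12, <D> = A^-14 - A^-10 + 2A^-6 - A^-2 + 2A^2 + A^10)
V(D2) = 1 + x + x^2 + x^3  [14 crossings, <D> = A^-12 + A^-8 + A^-4 + 1, w = 0]
D3 (bracket A^-12 + A^-8 + A^-4 + 1; 12 crossings at w = 0): V = 1 + x + x^2 + x^3
V(D4) = x + 2x^3 + x^5  (w +4, c 12, <D> = A^-8 + 2 + A^8)
why: V(x) takes 3 values over 4 diagrams, fixing the grouping


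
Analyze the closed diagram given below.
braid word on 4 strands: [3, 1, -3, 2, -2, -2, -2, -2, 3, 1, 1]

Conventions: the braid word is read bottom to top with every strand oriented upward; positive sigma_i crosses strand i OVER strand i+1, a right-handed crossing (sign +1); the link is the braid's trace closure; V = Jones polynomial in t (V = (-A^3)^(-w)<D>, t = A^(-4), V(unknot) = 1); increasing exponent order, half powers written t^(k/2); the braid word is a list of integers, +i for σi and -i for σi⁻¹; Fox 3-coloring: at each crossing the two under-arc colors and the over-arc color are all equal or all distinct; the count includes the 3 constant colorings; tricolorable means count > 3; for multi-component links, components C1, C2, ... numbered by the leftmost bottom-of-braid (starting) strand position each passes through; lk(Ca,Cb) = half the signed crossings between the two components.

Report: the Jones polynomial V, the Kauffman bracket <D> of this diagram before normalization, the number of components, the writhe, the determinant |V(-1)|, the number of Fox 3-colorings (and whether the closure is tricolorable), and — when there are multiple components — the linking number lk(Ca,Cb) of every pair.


V = -t^-3 + t^-2 - t^-1 + 3 - t + t^2 - t^3
<D> = A^-9 - A^-5 + A^-1 - 3A^3 + A^7 - A^11 + A^15 (w = +1)
1 component over 11 crossings, w = +1
27 Fox colorings among 3^11, |V(-1)| = 9: tricolorable
why: w = +1 shifts under R1 moves; the (-A^3)^(-1) factor cancels that in V


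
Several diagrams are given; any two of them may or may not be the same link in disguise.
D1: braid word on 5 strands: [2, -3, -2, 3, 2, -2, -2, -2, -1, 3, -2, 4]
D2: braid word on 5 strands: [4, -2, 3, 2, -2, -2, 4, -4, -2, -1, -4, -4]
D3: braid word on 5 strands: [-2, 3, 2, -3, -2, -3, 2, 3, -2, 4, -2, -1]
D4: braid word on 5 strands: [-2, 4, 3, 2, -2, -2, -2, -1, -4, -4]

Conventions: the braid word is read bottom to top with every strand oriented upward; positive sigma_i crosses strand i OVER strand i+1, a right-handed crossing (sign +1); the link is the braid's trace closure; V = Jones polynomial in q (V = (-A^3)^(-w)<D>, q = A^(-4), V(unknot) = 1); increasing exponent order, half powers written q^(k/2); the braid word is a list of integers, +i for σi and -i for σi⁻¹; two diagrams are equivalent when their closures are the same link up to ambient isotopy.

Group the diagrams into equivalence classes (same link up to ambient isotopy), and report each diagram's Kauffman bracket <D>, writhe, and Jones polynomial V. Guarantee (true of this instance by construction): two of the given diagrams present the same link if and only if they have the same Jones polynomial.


classes: {D1, D2, D3, D4}
V(D1) = -q^-4 + q^-3 + q^-1  [12 crossings, <D> = A^-2 + A^6 - A^10, w = -2]
D2 (bracket A^-8 + 1 - A^4; 12 crossings at w = -4): V = -q^-4 + q^-3 + q^-1
V(D3) = -q^-4 + q^-3 + q^-1  [12 crossings, <D> = A^-2 + A^6 - A^10, w = -2]
V(D4) = -q^-4 + q^-3 + q^-1  (w -4, c 10, <D> = A^-8 + 1 - A^4)
note: all 4 diagrams share one V(q), hence one class


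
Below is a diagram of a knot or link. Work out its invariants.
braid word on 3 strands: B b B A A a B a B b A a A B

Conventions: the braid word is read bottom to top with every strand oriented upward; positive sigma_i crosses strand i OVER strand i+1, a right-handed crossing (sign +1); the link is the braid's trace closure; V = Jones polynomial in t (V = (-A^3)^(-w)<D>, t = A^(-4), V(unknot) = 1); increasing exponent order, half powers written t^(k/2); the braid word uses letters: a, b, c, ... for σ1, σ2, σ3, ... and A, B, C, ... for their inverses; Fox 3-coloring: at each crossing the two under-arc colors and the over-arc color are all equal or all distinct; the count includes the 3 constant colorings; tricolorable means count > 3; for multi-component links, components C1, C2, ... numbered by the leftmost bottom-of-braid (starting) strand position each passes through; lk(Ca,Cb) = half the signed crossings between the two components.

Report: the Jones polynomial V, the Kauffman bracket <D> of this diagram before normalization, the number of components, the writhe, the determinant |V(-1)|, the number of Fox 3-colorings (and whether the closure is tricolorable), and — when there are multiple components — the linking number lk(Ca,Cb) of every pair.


V(t) = -t^-4 + t^-3 + t^-1
bracket: A^-8 + 1 - A^4, w = -4
1 component, writhe -4, over 14 crossings
det 3, colorings 9 of 3^14 — tricolorable
observation: V spans 3 powers of t: at least 3 crossings in any diagram


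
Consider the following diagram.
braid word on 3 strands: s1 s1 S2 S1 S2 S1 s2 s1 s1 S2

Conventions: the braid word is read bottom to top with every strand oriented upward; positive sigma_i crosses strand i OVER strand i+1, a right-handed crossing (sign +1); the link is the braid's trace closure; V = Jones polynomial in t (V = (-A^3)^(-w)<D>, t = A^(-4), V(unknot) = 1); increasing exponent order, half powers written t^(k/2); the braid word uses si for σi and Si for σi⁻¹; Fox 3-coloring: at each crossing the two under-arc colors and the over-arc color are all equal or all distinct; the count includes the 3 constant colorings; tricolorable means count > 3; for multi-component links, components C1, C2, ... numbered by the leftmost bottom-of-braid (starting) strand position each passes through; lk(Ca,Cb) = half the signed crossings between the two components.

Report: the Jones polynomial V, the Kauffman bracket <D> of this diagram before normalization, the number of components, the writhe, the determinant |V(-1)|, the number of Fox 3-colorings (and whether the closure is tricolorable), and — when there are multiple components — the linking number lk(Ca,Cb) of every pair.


V(t) = -t^-3 + 2t^-2 - 2t^-1 + 3 - 2t + 2t^2 - t^3
bracket: -A^-12 + 2A^-8 - 2A^-4 + 3 - 2A^4 + 2A^8 - A^12, w = 0
1 component, writhe 0, over 10 crossings
det 13, colorings 3 of 3^10 — not tricolorable
observation: V spans 6 powers of t: at least 6 crossings in any diagram


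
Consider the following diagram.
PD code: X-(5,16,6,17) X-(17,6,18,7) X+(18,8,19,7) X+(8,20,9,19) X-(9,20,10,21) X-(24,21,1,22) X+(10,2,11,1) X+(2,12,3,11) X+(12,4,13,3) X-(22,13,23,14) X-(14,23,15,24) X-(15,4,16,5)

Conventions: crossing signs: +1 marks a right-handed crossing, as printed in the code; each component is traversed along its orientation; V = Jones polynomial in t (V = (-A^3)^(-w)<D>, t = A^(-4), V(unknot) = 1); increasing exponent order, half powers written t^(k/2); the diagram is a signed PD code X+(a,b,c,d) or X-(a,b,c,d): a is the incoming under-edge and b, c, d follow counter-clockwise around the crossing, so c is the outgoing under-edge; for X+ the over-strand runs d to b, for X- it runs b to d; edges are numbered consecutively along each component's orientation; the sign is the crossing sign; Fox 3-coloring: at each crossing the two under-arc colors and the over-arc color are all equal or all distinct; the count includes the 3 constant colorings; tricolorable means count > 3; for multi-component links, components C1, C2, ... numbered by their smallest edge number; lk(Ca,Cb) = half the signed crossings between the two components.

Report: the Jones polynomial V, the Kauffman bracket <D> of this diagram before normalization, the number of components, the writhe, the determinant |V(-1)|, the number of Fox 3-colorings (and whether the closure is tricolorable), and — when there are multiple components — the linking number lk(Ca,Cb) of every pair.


V = -t^-5 + t^-4 - t^-3 + 2t^-2 - t^-1 + 2 - t
<D> = -A^-10 + 2A^-6 - A^-2 + 2A^2 - A^6 + A^10 - A^14 (w = -2)
1 component over 12 crossings, w = -2
9 Fox colorings among 3^12, |V(-1)| = 9: tricolorable
why: det 9 = |V(-1)|; divisible by 3, so tricolorable


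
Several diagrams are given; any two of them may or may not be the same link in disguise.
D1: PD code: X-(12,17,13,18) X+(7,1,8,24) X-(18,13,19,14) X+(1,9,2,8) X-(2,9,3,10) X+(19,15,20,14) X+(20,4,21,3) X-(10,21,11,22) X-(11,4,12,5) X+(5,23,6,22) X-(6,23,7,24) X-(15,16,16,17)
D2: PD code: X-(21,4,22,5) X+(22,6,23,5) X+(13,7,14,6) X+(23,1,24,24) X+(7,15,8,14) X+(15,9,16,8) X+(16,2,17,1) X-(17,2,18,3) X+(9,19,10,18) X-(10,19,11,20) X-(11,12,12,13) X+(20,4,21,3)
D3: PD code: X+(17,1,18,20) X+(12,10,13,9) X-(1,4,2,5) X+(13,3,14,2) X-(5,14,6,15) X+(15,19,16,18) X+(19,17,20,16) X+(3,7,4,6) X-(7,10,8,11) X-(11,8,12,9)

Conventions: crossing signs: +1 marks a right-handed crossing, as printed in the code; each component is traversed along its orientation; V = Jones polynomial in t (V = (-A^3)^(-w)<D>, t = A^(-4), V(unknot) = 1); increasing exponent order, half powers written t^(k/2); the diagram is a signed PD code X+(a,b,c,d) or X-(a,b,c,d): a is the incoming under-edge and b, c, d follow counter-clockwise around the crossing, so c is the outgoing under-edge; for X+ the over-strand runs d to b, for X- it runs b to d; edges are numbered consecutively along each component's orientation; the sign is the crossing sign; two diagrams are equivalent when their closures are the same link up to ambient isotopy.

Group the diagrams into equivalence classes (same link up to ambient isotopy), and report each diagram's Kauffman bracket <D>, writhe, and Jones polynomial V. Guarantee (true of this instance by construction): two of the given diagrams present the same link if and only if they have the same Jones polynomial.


equivalence classes: {D1} | {D2} | {D3}
D1 (bracket A^-6; 12 crossings at w = -2): V = 1
D2 (bracket -A^-4 + 1 + A^8; 12 crossings at w = +4): V = t + t^3 - t^4
V(D3) = t^-1 - 1 + 2t - 3t^2 + 3t^3 - 2t^4 + 2t^5 - t^6  [10 crossings, <D> = -A^-18 + 2A^-14 - 2A^-10 + 3A^-6 - 3A^-2 + 2A^2 - A^6 + A^10, w = +2]
key observation: 3 classes among 3 diagrams; unequal V(t) rules out equality


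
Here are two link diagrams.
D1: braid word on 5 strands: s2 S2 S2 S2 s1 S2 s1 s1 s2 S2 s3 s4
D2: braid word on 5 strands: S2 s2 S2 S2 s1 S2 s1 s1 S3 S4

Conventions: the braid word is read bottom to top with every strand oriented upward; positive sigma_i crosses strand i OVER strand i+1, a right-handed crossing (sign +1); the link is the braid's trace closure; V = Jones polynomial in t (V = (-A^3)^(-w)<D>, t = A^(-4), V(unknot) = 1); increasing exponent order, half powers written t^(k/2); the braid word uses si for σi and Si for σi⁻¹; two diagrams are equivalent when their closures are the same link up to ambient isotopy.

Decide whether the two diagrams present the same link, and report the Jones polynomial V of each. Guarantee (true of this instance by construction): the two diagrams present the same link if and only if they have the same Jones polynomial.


same link: yes
V(D1) = -t^-3 + 2t^-2 - 2t^-1 + 3 - 2t + 2t^2 - t^3  [12 crossings, <D> = -A^-6 + 2A^-2 - 2A^2 + 3A^6 - 2A^10 + 2A^14 - A^18, w = +2]
V(D2) = -t^-3 + 2t^-2 - 2t^-1 + 3 - 2t + 2t^2 - t^3  [10 crossings, <D> = -A^-18 + 2A^-14 - 2A^-10 + 3A^-6 - 2A^-2 + 2A^2 - A^6, w = -2]
insight: one V(t) for all 2 diagrams — one class (guaranteed)


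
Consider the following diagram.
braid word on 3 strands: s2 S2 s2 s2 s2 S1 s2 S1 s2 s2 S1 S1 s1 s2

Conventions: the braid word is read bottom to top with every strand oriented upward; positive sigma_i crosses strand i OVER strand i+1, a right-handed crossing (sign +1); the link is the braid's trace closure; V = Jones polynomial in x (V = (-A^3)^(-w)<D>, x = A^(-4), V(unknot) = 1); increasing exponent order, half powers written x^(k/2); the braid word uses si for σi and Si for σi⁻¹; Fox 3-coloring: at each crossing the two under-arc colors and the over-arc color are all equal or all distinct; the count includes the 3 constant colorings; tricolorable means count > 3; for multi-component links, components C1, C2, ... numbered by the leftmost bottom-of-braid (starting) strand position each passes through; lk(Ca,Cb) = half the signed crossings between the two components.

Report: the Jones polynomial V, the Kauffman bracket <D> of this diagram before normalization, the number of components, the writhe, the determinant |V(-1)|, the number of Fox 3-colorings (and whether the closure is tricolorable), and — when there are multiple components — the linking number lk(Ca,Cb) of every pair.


Jones polynomial: V(x) = -x^-1 + 3 - 4x + 7x^2 - 8x^3 + 9x^4 - 9x^5 + 7x^6 - 5x^7 + 3x^8 - x^9
<D> = -A^-24 + 3A^-20 - 5A^-16 + 7A^-12 - 9A^-8 + 9A^-4 - 8 + 7A^4 - 4A^8 + 3A^12 - A^16; writhe +4
components 1, writhe +4 (14 crossings)
3-colorings: 9 of 3^14, det 57 — tricolorable
note: |V(-1)| = 57: so tricolorable, since 3 divides 57


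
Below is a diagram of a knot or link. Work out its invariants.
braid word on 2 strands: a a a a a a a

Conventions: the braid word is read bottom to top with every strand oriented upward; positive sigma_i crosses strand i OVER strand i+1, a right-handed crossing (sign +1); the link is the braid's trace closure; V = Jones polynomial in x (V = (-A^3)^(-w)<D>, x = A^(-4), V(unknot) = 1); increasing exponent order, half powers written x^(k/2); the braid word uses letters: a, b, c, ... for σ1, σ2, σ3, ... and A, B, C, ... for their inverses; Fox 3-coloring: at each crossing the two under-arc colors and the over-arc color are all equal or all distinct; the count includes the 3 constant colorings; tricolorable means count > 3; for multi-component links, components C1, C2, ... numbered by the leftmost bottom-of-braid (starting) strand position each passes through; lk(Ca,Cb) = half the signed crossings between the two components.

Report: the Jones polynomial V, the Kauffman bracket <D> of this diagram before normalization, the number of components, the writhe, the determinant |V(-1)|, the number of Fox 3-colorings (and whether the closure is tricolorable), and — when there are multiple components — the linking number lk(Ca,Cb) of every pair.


V(x) = x^3 + x^5 - x^6 + x^7 - x^8 + x^9 - x^10
bracket: A^-19 - A^-15 + A^-11 - A^-7 + A^-3 - A - A^9, w = +7
1 component, writhe +7, over 7 crossings
det 7, colorings 3 of 3^7 — not tricolorable
observation: det 7 = |V(-1)|; not divisible by 3, so not tricolorable


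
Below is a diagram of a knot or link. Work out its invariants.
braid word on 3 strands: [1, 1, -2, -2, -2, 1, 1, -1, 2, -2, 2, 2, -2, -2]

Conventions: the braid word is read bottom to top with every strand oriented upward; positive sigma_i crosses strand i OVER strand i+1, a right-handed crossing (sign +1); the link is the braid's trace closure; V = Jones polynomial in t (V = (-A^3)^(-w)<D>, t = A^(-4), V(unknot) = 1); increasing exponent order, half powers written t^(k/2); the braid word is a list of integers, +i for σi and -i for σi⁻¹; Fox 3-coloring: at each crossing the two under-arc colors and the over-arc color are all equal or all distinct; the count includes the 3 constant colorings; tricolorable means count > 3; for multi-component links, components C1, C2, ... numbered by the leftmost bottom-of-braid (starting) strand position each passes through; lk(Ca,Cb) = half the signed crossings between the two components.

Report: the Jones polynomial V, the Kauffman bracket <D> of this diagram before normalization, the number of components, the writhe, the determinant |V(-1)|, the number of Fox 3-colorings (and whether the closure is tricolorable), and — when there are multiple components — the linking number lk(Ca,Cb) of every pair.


V = -t^-3 + t^-2 - t^-1 + 3 - t + t^2 - t^3
<D> = -A^-12 + A^-8 - A^-4 + 3 - A^4 + A^8 - A^12 (w = 0)
1 component over 14 crossings, w = 0
27 Fox colorings among 3^14, |V(-1)| = 9: tricolorable
why: the span of V is 6, forcing >= 6 crossings in any diagram


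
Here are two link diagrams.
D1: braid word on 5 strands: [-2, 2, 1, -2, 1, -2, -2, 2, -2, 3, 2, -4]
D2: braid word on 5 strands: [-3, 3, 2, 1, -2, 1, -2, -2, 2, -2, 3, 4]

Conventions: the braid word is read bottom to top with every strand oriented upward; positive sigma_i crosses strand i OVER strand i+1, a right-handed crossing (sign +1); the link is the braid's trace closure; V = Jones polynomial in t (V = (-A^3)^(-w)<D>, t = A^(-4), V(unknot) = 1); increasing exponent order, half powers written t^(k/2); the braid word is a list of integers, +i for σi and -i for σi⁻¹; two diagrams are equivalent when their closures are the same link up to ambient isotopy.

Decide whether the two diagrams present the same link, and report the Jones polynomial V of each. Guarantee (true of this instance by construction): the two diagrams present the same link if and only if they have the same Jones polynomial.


same link: yes
V(D1) = t^-2 - t^-1 + 1 - t + t^2  [12 crossings, <D> = A^-8 - A^-4 + 1 - A^4 + A^8, w = 0]
V(D2) = t^-2 - t^-1 + 1 - t + t^2  (w +2, c 12, <D> = A^-2 - A^2 + A^6 - A^10 + A^14)
note: Markov moves rewrite D1 (12 crossings) into D2 (12)


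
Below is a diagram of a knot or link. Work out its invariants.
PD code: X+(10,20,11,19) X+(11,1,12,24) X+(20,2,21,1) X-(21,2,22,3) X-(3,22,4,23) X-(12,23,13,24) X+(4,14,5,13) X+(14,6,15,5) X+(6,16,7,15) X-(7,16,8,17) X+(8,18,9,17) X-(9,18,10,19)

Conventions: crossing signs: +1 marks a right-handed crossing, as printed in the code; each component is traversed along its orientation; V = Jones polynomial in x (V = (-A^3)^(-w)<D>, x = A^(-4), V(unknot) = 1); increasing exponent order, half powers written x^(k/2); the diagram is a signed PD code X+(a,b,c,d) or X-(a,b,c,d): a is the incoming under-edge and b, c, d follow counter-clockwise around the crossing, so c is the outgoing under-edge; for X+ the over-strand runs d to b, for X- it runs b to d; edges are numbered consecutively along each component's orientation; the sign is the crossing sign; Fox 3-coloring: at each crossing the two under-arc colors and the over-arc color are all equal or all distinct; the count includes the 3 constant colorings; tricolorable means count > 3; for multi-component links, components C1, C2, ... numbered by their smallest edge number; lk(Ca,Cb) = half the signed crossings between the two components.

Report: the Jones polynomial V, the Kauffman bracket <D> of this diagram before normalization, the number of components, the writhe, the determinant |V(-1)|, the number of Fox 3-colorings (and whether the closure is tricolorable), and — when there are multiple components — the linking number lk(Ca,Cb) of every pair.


V = x + x^3 - x^4
<D> = -A^-10 + A^-6 + A^2 (w = +2)
1 component over 12 crossings, w = +2
9 Fox colorings among 3^12, |V(-1)| = 3: tricolorable
why: V spans 3 powers of x: at least 3 crossings in any diagram


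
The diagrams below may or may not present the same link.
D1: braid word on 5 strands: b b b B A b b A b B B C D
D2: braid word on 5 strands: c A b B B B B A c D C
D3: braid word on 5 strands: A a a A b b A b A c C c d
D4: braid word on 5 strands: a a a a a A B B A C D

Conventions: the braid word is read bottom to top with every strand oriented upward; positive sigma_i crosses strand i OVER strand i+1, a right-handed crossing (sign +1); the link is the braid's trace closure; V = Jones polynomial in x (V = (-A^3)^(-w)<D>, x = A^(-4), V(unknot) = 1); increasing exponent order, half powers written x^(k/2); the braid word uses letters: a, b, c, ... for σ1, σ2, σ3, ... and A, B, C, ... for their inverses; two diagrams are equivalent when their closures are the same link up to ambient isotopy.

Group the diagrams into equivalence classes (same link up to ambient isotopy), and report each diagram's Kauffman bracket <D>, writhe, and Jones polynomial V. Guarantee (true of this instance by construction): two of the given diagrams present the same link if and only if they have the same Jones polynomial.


equivalence classes: {D1, D3} | {D2} | {D4}
D1 (bracket -A^-17 + 2A^-13 - A^-9 + 2A^-5 - A^-1 + A^3; 13 crossings at w = -1): V = -x^(-3/2) + x^(-1/2) - 2x^(1/2) + x^(3/2) - 2x^(5/2) + x^(7/2)
V(D2) = x^(-13/2) - x^(-11/2) + x^(-9/2) - 2x^(-7/2) - x^(-3/2)  (w -5, c 11, <D> = A^-9 + 2A^-1 - A^3 + A^7 - A^11)
D3 (bracket -A^-5 + 2A^-1 - A^3 + 2A^7 - A^11 + A^15; 13 crossings at w = +3): V = -x^(-3/2) + x^(-1/2) - 2x^(1/2) + x^(3/2) - 2x^(5/2) + x^(7/2)
D4 (bracket -A^-17 + A^-13 - A^-9 + 2A^-5 + A^3; 11 crossings at w = -1): V = -x^(-3/2) - 2x^(1/2) + x^(3/2) - x^(5/2) + x^(7/2)
observation: V(x) takes 3 values over 4 diagrams, fixing the grouping


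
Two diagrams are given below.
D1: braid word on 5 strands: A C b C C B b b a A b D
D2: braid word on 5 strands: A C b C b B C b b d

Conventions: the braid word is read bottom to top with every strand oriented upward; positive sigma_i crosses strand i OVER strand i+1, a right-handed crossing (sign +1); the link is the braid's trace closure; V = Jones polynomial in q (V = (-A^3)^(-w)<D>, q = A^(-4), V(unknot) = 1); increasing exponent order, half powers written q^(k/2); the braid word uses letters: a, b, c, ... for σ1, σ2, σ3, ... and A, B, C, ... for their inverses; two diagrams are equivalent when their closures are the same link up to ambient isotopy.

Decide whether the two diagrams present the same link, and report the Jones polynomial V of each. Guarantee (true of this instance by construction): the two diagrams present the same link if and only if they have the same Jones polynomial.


equivalent: yes
V(D1) = -q^-3 + 2q^-2 - 2q^-1 + 3 - 2q + 2q^2 - q^3  (w -2, c 12, <D> = -A^-18 + 2A^-14 - 2A^-10 + 3A^-6 - 2A^-2 + 2A^2 - A^6)
D2 (bracket -A^-12 + 2A^-8 - 2A^-4 + 3 - 2A^4 + 2A^8 - A^12; 10 crossings at w = 0): V = -q^-3 + 2q^-2 - 2q^-1 + 3 - 2q + 2q^2 - q^3
why: D2 (10 crossings) and D1 (12) are Markov-related braid presentations


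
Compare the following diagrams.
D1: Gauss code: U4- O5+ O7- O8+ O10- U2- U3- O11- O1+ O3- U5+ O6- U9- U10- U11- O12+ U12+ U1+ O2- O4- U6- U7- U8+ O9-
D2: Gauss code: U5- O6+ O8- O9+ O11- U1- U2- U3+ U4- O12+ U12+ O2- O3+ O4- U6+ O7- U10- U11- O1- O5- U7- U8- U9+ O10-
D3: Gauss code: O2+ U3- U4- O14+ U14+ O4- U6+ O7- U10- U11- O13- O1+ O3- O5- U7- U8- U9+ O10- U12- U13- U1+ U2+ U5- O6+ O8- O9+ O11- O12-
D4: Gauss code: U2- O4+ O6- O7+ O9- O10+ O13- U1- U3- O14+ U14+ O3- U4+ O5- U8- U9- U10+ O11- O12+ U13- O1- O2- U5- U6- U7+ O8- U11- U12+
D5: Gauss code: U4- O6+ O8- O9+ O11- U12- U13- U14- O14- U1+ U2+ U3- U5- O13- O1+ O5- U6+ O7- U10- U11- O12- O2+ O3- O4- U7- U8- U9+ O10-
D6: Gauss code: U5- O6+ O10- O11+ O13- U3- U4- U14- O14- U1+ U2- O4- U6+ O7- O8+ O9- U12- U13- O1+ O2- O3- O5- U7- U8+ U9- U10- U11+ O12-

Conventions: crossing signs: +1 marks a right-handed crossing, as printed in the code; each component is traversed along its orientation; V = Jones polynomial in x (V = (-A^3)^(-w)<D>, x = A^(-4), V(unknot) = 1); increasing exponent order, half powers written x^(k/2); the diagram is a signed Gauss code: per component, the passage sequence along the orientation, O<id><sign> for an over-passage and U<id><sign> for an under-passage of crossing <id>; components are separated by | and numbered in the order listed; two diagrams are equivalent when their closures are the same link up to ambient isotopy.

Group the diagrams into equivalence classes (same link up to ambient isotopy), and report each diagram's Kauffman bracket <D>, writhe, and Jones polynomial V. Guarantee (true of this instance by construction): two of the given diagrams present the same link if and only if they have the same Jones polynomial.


equivalence classes: {D1, D2, D3, D4, D5, D6}
D1 (bracket A^-8 - A^-4 + 2 - A^4 + A^8 - A^12; 12 crossings at w = -4): V = -x^-6 + x^-5 - x^-4 + 2x^-3 - x^-2 + x^-1
V(D2) = -x^-6 + x^-5 - x^-4 + 2x^-3 - x^-2 + x^-1  (w -4, c 12, <D> = A^-8 - A^-4 + 2 - A^4 + A^8 - A^12)
D3 (bracket A^-8 - A^-4 + 2 - A^4 + A^8 - A^12; 14 crossings at w = -4): V = -x^-6 + x^-5 - x^-4 + 2x^-3 - x^-2 + x^-1
V(D4) = -x^-6 + x^-5 - x^-4 + 2x^-3 - x^-2 + x^-1  (w -4, c 14, <D> = A^-8 - A^-4 + 2 - A^4 + A^8 - A^12)
V(D5) = -x^-6 + x^-5 - x^-4 + 2x^-3 - x^-2 + x^-1  [14 crossings, <D> = A^-14 - A^-10 + 2A^-6 - A^-2 + A^2 - A^6, w = -6]
V(D6) = -x^-6 + x^-5 - x^-4 + 2x^-3 - x^-2 + x^-1  [14 crossings, <D> = A^-14 - A^-10 + 2A^-6 - A^-2 + A^2 - A^6, w = -6]
key observation: all 6 diagrams share one V(x), hence one class


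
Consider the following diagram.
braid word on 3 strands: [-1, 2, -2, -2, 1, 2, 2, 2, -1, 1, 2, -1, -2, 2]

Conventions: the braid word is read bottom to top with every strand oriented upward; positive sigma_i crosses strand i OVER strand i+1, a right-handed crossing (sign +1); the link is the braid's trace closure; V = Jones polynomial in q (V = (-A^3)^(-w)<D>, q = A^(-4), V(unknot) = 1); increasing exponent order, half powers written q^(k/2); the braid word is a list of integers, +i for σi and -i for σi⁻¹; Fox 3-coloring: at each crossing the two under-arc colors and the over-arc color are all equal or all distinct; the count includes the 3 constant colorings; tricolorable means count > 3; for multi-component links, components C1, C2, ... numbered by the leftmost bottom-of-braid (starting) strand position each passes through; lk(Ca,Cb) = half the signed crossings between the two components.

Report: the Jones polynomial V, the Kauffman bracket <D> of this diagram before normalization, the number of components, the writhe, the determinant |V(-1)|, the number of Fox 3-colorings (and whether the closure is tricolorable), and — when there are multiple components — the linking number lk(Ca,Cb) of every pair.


V(q) = q^-1 - 1 + 2q - 2q^2 + 2q^3 - 2q^4 + q^5
bracket: A^-14 - 2A^-10 + 2A^-6 - 2A^-2 + 2A^2 - A^6 + A^10, w = +2
1 component, writhe +2, over 14 crossings
det 11, colorings 3 of 3^14 — not tricolorable
observation: V spans 6 powers of q: at least 6 crossings in any diagram


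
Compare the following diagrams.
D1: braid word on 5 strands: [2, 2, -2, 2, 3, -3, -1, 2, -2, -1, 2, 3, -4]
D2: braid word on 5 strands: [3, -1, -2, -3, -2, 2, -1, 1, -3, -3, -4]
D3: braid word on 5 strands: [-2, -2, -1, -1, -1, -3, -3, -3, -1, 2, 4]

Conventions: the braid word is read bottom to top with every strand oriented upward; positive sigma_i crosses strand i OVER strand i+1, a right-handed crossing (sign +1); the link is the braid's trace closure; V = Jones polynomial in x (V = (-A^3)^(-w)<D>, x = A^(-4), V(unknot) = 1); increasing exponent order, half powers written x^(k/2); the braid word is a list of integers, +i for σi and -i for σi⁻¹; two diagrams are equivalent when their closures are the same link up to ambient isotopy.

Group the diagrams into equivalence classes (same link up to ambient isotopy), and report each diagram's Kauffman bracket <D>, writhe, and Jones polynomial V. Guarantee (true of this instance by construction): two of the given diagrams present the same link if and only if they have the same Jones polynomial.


grouping into links: {D1} | {D2} | {D3}
V(D1) = -x^(-3/2) - 2x^(1/2) + x^(3/2) - x^(5/2) + x^(7/2)  (w +1, c 13, <D> = -A^-11 + A^-7 - A^-3 + 2A + A^9)
V(D2) = -x^(-5/2) - x^(-1/2)  [11 crossings, <D> = A^-13 + A^-5, w = -5]
D3 (bracket A^-11 + 2A^-3 - 2A + 2A^5 - 2A^9 + 2A^13 - A^17; 11 crossings at w = -7): V = x^(-19/2) - 2x^(-17/2) + 2x^(-15/2) - 2x^(-13/2) + 2x^(-11/2) - 2x^(-9/2) - x^(-5/2)
why: 3 values of V(x) split the 3 diagrams


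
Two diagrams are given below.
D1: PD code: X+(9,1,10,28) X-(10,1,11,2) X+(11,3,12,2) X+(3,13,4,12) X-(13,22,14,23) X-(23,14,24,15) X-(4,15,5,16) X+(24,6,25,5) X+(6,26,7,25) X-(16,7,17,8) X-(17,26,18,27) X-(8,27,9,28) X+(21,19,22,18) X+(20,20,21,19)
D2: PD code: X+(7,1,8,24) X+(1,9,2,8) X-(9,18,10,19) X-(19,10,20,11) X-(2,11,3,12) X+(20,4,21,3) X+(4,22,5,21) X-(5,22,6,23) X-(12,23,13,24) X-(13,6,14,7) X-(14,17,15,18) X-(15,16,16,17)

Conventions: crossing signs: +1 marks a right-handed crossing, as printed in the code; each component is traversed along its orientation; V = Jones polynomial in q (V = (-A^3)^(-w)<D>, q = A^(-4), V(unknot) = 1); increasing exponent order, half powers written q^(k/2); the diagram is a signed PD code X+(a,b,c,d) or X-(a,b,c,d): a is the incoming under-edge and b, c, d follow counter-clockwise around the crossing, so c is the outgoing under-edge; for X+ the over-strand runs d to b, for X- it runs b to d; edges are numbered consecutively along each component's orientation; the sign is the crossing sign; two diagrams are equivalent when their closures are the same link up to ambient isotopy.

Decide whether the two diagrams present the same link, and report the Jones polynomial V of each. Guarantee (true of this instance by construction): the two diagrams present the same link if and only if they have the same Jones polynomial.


same link: yes
V(D1) = -q^-5 + q^-4 - q^-3 + 2q^-2 - q^-1 + 2 - q  [14 crossings, <D> = -A^-4 + 2 - A^4 + 2A^8 - A^12 + A^16 - A^20, w = 0]
D2 (bracket -A^-16 + 2A^-12 - A^-8 + 2A^-4 - 1 + A^4 - A^8; 12 crossings at w = -4): V = -q^-5 + q^-4 - q^-3 + 2q^-2 - q^-1 + 2 - q
note: one V(q) for all 2 diagrams — one class (guaranteed)


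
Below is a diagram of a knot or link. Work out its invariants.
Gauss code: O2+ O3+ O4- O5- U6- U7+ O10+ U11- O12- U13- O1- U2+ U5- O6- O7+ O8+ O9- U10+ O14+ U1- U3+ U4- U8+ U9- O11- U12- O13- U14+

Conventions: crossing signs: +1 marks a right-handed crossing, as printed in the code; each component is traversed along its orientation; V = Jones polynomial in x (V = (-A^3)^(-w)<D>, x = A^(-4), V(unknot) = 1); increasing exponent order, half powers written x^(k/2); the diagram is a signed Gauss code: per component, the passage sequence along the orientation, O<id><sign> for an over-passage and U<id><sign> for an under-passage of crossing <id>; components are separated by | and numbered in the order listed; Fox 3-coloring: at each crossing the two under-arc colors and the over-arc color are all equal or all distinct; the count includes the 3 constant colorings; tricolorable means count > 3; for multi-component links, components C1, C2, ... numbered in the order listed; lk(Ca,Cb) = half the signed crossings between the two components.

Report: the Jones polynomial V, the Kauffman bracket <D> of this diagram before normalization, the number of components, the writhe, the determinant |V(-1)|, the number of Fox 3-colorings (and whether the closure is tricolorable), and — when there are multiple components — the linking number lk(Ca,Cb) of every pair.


Jones polynomial: V(x) = x^-5 - 2x^-4 + 2x^-3 - 2x^-2 + 2x^-1 - 1 + x
<D> = A^-10 - A^-6 + 2A^-2 - 2A^2 + 2A^6 - 2A^10 + A^14; writhe -2
components 1, writhe -2 (14 crossings)
3-colorings: 3 of 3^14, det 11 — not tricolorable
note: V spans 6 powers of x: at least 6 crossings in any diagram


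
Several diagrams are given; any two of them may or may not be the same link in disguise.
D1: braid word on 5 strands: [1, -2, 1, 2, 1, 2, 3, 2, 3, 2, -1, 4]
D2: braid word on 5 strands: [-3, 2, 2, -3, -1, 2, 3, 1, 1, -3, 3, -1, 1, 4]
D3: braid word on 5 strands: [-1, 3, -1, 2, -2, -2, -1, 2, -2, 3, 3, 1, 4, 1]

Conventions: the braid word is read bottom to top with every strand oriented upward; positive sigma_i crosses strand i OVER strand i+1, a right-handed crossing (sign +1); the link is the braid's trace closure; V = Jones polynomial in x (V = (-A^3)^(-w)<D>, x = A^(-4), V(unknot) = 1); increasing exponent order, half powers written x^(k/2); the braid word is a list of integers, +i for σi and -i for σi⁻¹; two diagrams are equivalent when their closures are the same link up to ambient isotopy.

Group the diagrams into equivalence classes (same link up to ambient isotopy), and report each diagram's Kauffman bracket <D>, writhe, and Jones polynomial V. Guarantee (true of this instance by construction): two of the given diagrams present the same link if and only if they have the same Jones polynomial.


equivalence classes: {D1} | {D2} | {D3}
D1 (bracket -A^-4 + 1 - A^4 + A^8 + A^16; 12 crossings at w = +8): V = x^2 + x^4 - x^5 + x^6 - x^7
D2 (bracket -A^-12 + A^-8 - A^-4 + 2 - A^4 + A^8; 14 crossings at w = +4): V = x - x^2 + 2x^3 - x^4 + x^5 - x^6
D3 (bracket -A^-10 + A^-6 + A^2; 14 crossings at w = +2): V = x + x^3 - x^4
key observation: 3 values of V(x) split the 3 diagrams


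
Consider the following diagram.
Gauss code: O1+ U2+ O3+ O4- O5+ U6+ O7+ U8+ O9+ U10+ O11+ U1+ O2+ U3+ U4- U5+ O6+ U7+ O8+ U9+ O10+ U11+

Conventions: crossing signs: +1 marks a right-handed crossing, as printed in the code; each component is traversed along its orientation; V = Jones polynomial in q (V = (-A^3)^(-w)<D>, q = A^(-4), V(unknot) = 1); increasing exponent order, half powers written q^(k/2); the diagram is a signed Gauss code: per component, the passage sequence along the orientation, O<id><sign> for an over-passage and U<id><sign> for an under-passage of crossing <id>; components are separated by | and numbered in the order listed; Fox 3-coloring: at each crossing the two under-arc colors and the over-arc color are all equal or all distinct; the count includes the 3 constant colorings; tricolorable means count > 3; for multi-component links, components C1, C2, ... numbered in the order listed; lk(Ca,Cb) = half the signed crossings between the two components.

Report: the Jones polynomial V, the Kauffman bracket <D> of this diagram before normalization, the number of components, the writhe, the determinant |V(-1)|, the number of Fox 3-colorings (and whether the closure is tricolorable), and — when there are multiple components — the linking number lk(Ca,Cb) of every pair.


V = q^4 + q^6 - q^7 + q^8 - q^9 + q^10 - q^11 + q^12 - q^13
<D> = A^-25 - A^-21 + A^-17 - A^-13 + A^-9 - A^-5 + A^-1 - A^3 - A^11 (w = +9)
1 component over 11 crossings, w = +9
9 Fox colorings among 3^11, |V(-1)| = 9: tricolorable
why: w = +9 shifts under R1 moves; the (-A^3)^(-9) factor cancels that in V


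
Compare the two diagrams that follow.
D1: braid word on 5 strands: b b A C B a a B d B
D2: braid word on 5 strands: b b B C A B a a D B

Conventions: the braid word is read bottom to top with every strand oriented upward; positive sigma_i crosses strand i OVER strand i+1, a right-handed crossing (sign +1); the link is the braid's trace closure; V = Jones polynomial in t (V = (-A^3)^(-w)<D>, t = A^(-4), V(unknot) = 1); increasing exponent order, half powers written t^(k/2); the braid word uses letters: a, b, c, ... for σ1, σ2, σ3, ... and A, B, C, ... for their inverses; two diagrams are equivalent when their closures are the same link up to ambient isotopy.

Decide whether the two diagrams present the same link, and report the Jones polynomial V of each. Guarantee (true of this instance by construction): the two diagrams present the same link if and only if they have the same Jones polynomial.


equivalent: yes
D1 (bracket 1; 10 crossings at w = 0): V = 1
V(D2) = 1  (w -2, c 10, <D> = A^-6)
key observation: all 2 diagrams share one V(t), hence one class


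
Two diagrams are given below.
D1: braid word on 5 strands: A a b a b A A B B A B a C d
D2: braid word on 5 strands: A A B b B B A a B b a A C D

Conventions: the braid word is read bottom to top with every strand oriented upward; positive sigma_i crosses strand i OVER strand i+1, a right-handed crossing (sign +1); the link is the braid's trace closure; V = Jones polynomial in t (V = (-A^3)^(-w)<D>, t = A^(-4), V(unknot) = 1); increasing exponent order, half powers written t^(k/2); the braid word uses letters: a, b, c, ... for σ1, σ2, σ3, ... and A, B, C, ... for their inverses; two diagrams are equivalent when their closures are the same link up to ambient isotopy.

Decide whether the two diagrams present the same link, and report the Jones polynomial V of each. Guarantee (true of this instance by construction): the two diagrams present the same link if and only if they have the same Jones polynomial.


equivalent: no
V(D1) = t^-3 + t^-2 + t^-1 + 1  (w -2, c 14, <D> = A^-6 + A^-2 + A^2 + A^6)
V(D2) = t^-5 + 2t^-3 + t^-1  [14 crossings, <D> = A^-14 + 2A^-6 + A^2, w = -6]
key observation: 2 classes among 2 diagrams; unequal V(t) rules out equality
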